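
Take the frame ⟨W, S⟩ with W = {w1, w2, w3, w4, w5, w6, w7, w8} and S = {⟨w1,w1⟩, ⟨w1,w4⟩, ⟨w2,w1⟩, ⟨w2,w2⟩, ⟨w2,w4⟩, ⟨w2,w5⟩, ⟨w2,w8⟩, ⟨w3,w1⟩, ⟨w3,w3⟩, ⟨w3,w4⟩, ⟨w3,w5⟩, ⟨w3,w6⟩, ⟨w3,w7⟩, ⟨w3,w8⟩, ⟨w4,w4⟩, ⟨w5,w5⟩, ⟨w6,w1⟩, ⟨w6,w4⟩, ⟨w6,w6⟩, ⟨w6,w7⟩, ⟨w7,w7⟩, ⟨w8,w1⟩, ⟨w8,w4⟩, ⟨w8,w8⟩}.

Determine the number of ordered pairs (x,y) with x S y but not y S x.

16

Enumerating: (w1,w4), (w2,w1), (w2,w4), (w2,w5), (w2,w8), (w3,w1), (w3,w4), (w3,w5), (w3,w6), (w3,w7), (w3,w8), (w6,w1), (w6,w4), (w6,w7), (w8,w1), (w8,w4).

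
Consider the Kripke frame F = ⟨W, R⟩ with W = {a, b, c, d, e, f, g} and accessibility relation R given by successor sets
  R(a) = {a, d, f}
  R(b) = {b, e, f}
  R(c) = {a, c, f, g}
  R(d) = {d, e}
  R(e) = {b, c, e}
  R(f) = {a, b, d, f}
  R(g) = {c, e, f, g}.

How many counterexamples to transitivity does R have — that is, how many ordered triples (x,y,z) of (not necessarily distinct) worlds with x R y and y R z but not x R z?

Enumerating: (a,d,e), (a,f,b), (b,e,c), (b,f,a), (b,f,d), (c,a,d), (c,f,b), (c,f,d), (c,g,e), (d,e,b), (d,e,c), (e,b,f), … and 10 more.
Total: 22.

22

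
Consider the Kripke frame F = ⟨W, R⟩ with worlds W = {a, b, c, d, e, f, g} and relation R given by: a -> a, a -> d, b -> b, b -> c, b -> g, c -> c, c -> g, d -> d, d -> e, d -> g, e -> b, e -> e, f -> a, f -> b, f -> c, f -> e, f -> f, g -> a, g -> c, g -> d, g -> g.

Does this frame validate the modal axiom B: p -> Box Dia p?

No

The schema B characterises exactly the symmetric frames.
Symmetric: no — a R d but not d R a.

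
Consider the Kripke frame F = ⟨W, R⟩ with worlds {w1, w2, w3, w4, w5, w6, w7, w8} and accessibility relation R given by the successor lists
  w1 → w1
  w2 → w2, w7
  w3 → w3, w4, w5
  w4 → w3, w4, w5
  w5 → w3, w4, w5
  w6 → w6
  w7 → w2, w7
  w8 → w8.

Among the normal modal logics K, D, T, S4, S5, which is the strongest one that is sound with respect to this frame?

S5

Serial (axiom D): yes — every world has a successor (e.g. w1 R w1).
Reflexive (axiom T): yes — every world is R-related to itself.
Transitive (axiom 4): yes — every two-step R-path is closed by a direct edge.
Euclidean (axiom 5): yes — any two successors of a common world are R-related.
So F validates K, D, T, S4, S5. The strongest is S5.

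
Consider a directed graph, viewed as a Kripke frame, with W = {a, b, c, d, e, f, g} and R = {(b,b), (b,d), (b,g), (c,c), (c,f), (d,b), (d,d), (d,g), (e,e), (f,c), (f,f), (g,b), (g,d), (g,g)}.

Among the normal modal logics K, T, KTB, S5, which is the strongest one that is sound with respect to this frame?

K

Reflexive (axiom T): no — a is not related to itself.
Symmetric (axiom B): yes — every pair in R has its reverse in R.
Euclidean (axiom 5): yes — any two successors of a common world are R-related.
So F validates K; T would additionally require R to be reflexive. The strongest is K.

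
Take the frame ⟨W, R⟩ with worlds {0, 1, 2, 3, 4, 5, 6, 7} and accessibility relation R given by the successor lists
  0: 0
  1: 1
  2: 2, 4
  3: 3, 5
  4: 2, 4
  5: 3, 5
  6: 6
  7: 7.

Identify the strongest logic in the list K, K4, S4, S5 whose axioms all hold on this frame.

S5

Transitive (axiom 4): yes — every two-step R-path is closed by a direct edge.
Reflexive (axiom T): yes — every world is R-related to itself.
Euclidean (axiom 5): yes — any two successors of a common world are R-related.
So F validates K, K4, S4, S5. The strongest is S5.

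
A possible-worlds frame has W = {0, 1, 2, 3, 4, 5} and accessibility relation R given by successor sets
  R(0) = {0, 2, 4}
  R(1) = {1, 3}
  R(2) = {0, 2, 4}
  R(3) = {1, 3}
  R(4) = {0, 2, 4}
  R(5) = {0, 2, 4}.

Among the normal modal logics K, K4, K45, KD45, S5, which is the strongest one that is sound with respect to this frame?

KD45

Transitive (axiom 4): yes — every two-step R-path is closed by a direct edge.
Euclidean (axiom 5): yes — any two successors of a common world are R-related.
Serial (axiom D): yes — every world has a successor (e.g. 0 R 0).
Reflexive (axiom T): no — 5 is not related to itself.
So F validates K, K4, K45, KD45; S5 would additionally require R to be reflexive. The strongest is KD45.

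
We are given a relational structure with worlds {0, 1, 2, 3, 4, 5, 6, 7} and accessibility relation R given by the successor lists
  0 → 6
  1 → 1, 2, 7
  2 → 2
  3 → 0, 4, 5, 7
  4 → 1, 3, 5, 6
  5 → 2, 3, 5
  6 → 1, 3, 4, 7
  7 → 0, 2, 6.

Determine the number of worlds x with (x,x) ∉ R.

Enumerating: 0, 3, 4, 6, 7.

5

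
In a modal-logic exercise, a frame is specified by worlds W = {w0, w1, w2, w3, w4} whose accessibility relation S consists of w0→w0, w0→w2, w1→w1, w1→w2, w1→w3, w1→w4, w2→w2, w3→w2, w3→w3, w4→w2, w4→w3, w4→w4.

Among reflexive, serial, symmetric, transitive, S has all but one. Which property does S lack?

Reflexive: yes — every world is S-related to itself.
Serial: yes — every world has a successor (e.g. w0 S w0).
Symmetric: no — w0 S w2 but not w2 S w0.
Transitive: yes — every two-step S-path is closed by a direct edge.
Only symmetric fails.

symmetric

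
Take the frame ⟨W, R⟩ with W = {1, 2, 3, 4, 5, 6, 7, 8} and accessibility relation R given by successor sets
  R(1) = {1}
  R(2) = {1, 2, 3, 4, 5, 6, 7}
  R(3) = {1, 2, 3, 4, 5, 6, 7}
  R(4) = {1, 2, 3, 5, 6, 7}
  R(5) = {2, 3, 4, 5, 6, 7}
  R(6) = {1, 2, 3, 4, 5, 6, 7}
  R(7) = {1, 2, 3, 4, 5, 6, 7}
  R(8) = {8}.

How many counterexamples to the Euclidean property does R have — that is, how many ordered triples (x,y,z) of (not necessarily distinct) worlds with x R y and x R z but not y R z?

39

Enumerating: (2,1,2), (2,1,3), (2,1,4), (2,1,5), (2,1,6), (2,1,7), (2,4,4), (2,5,1), (3,1,2), (3,1,3), (3,1,4), (3,1,5), … and 27 more.
Total: 39.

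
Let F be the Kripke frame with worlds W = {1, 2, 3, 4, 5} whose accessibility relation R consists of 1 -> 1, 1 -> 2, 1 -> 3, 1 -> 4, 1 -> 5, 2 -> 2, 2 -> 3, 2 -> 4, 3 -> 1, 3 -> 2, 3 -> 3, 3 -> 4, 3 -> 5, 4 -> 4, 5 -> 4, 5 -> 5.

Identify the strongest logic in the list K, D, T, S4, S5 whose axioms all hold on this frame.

T

Serial (axiom D): yes — every world has a successor (e.g. 1 R 1).
Reflexive (axiom T): yes — every world is R-related to itself.
Transitive (axiom 4): no — 2 R 3 and 3 R 1, but not 2 R 1.
Euclidean (axiom 5): no — 1 R 2 and 1 R 5, but not 2 R 5.
So F validates K, D, T; S4 would additionally require R to be transitive. The strongest is T.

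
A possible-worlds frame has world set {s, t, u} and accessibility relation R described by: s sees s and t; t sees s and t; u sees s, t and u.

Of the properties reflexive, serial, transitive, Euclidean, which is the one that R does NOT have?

Euclidean

Reflexive: yes — every world is R-related to itself.
Serial: yes — every world has a successor (e.g. s R s).
Transitive: yes — every two-step R-path is closed by a direct edge.
Euclidean: no — u R s and u R u, but not s R u.
Only Euclidean fails.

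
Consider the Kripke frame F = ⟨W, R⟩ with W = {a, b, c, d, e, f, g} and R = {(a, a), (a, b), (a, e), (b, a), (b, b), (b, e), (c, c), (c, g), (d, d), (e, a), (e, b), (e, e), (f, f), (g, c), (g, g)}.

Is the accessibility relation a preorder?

Reflexive: yes — every world is R-related to itself.
Transitive: yes — every two-step R-path is closed by a direct edge.
So R is a preorder.

Yes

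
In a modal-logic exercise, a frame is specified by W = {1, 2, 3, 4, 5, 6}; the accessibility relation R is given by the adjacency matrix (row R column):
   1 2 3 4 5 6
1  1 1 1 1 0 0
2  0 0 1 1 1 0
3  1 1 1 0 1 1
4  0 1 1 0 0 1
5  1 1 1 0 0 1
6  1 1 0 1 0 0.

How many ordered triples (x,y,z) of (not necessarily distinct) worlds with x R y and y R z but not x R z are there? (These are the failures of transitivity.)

31

Enumerating: (1,2,5), (1,3,5), (1,3,6), (1,4,6), (2,3,1), (2,3,2), (2,3,6), (2,4,2), (2,4,6), (2,5,1), (2,5,2), (2,5,6), … and 19 more.
Total: 31.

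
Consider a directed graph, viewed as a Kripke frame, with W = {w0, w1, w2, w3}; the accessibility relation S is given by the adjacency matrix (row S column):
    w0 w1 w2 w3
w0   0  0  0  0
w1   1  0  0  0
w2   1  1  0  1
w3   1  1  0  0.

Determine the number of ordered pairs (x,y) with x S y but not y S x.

6

Enumerating: (w1,w0), (w2,w0), (w2,w1), (w2,w3), (w3,w0), (w3,w1).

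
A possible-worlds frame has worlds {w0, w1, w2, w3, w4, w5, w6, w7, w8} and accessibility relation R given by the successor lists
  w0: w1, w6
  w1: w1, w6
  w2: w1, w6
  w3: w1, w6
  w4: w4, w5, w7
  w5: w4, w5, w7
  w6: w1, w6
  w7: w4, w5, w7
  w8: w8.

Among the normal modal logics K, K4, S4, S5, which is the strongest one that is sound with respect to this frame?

Transitive (axiom 4): yes — every two-step R-path is closed by a direct edge.
Reflexive (axiom T): no — w0 is not related to itself.
Euclidean (axiom 5): yes — any two successors of a common world are R-related.
So F validates K, K4; S4 would additionally require R to be reflexive. The strongest is K4.

K4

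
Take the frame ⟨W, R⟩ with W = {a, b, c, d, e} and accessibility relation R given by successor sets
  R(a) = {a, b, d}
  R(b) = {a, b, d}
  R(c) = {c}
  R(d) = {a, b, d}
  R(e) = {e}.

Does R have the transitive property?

Yes

Transitive: yes — every two-step R-path is closed by a direct edge.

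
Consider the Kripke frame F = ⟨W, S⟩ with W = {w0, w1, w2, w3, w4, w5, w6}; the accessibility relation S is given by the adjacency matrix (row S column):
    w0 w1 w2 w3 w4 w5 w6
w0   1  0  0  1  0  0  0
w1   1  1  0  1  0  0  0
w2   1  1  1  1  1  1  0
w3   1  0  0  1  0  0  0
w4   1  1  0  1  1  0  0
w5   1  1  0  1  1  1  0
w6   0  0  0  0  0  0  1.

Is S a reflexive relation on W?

Reflexive: yes — every world is S-related to itself.

Yes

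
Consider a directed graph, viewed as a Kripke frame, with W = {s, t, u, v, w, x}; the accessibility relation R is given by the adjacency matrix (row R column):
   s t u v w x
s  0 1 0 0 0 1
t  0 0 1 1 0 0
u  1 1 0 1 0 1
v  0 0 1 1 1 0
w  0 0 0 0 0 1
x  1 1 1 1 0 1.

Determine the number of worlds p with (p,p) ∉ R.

4

Enumerating: s, t, u, w.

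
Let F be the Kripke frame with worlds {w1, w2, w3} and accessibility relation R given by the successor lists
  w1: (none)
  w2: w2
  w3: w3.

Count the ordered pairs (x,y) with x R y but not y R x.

R is symmetric; there are no such tuples.

0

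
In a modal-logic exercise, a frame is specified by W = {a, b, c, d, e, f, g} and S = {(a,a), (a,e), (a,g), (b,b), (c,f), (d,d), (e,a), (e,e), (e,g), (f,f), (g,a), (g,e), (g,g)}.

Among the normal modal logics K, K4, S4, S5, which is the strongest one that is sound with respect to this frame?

Transitive (axiom 4): yes — every two-step S-path is closed by a direct edge.
Reflexive (axiom T): no — c is not related to itself.
Euclidean (axiom 5): yes — any two successors of a common world are S-related.
So F validates K, K4; S4 would additionally require S to be reflexive. The strongest is K4.

K4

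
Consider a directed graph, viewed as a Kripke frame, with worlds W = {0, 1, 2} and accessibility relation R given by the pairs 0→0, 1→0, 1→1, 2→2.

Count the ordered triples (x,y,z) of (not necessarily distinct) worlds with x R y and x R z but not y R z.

1

Enumerating: (1,0,1).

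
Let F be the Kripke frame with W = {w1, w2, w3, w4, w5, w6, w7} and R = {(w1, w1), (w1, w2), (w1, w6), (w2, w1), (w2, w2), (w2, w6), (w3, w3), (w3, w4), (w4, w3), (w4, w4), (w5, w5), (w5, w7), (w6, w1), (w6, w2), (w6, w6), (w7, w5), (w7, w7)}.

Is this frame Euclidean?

Yes

Euclidean: yes — any two successors of a common world are R-related.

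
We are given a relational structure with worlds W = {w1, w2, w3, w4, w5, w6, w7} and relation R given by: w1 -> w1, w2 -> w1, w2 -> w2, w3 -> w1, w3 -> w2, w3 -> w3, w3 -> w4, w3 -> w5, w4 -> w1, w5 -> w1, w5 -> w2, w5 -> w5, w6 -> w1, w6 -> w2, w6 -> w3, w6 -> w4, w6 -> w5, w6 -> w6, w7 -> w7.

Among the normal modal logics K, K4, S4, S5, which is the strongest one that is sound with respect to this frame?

Transitive (axiom 4): yes — every two-step R-path is closed by a direct edge.
Reflexive (axiom T): no — w4 is not related to itself.
Euclidean (axiom 5): no — w3 R w1 and w3 R w2, but not w1 R w2.
So F validates K, K4; S4 would additionally require R to be reflexive. The strongest is K4.

K4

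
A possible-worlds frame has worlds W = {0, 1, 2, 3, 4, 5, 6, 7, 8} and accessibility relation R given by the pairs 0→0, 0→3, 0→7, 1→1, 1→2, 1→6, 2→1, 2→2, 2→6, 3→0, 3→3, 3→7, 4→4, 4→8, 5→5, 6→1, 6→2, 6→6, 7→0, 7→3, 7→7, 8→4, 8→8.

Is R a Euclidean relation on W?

Yes

Euclidean: yes — any two successors of a common world are R-related.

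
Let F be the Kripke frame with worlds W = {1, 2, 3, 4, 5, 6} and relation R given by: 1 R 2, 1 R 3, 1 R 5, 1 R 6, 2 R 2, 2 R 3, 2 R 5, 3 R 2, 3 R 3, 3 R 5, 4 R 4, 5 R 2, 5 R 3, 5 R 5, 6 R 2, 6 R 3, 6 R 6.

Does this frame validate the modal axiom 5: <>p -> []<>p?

Axiom 5 corresponds to the accessibility relation being Euclidean.
Euclidean: no — 1 R 2 and 1 R 6, but not 2 R 6.

No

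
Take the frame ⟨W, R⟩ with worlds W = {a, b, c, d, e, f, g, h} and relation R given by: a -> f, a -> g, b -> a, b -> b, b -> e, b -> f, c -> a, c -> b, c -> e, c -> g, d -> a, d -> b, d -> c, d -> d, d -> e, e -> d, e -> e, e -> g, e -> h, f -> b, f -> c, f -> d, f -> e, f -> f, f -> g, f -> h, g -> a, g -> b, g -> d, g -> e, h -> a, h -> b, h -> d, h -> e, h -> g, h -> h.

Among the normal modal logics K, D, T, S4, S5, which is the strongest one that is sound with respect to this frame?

D

Serial (axiom D): yes — every world has a successor (e.g. a R f).
Reflexive (axiom T): no — a is not related to itself.
Transitive (axiom 4): no — a R f and f R b, but not a R b.
Euclidean (axiom 5): no — a R g and a R f, but not g R f.
So F validates K, D; T would additionally require R to be reflexive. The strongest is D.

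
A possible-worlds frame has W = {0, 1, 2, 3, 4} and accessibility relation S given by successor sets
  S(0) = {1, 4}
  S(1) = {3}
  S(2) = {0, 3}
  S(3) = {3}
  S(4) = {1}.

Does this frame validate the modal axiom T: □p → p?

By correspondence theory, T is valid on a frame iff S is reflexive.
Reflexive: no — 0 is not related to itself.

No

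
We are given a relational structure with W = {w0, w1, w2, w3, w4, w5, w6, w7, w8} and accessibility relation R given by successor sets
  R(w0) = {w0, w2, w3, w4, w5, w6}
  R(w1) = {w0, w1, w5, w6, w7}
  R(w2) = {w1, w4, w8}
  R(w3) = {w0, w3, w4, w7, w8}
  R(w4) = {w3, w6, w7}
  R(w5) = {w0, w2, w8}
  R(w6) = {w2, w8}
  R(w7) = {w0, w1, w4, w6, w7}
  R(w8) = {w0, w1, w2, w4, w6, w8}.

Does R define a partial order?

No

Reflexive: no — w2 is not related to itself.
Transitive: no — w0 R w2 and w2 R w1, but not w0 R w1.
Antisymmetric: no — w0 R w3 and w3 R w0 with w0 ≠ w3.
So R is not a partial order.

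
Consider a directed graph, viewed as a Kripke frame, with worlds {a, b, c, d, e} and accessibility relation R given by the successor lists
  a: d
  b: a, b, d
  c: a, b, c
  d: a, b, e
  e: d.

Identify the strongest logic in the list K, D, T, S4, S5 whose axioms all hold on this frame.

Serial (axiom D): yes — every world has a successor (e.g. a R d).
Reflexive (axiom T): no — a is not related to itself.
Transitive (axiom 4): no — a R d and d R b, but not a R b.
Euclidean (axiom 5): no — c R a and c R b, but not a R b.
So F validates K, D; T would additionally require R to be reflexive. The strongest is D.

D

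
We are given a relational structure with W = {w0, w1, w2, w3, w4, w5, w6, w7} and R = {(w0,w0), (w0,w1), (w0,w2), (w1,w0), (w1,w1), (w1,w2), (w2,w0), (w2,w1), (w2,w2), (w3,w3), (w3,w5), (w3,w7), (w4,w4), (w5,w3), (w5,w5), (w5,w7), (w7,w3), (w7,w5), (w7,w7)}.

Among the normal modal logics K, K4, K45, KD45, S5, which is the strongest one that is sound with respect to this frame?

K45

Transitive (axiom 4): yes — every two-step R-path is closed by a direct edge.
Euclidean (axiom 5): yes — any two successors of a common world are R-related.
Serial (axiom D): no — w6 has no R-successor.
Reflexive (axiom T): no — w6 is not related to itself.
So F validates K, K4, K45; KD45 would additionally require R to be serial. The strongest is K45.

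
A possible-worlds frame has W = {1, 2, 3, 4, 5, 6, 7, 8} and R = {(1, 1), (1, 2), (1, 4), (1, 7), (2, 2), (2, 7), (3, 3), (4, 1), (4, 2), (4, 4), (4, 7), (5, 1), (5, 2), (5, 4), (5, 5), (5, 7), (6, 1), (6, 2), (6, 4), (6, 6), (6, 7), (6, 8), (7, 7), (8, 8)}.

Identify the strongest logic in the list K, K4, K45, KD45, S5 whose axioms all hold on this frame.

Transitive (axiom 4): yes — every two-step R-path is closed by a direct edge.
Euclidean (axiom 5): no — 1 R 2 and 1 R 4, but not 2 R 4.
Serial (axiom D): yes — every world has a successor (e.g. 1 R 1).
Reflexive (axiom T): yes — every world is R-related to itself.
So F validates K, K4; K45 would additionally require R to be Euclidean. The strongest is K4.

K4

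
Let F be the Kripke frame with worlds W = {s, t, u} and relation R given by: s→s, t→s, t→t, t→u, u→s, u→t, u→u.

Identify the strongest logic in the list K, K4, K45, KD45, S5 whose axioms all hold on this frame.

K4

Transitive (axiom 4): yes — every two-step R-path is closed by a direct edge.
Euclidean (axiom 5): no — t R s and t R u, but not s R u.
Serial (axiom D): yes — every world has a successor (e.g. s R s).
Reflexive (axiom T): yes — every world is R-related to itself.
So F validates K, K4; K45 would additionally require R to be Euclidean. The strongest is K4.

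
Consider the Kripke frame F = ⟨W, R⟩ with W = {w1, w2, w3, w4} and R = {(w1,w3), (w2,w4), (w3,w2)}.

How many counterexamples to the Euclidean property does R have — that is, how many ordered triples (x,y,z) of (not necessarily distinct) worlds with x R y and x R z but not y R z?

3

Enumerating: (w1,w3,w3), (w2,w4,w4), (w3,w2,w2).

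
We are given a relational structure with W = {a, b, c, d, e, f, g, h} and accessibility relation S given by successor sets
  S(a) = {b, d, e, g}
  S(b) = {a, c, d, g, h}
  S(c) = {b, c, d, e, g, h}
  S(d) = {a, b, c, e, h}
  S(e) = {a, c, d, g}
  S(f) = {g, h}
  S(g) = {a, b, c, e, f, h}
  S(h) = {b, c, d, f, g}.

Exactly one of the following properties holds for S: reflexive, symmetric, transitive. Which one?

symmetric

Reflexive: no — a is not related to itself.
Symmetric: yes — every pair in S has its reverse in S.
Transitive: no — a S b and b S c, but not a S c.
Only symmetric holds.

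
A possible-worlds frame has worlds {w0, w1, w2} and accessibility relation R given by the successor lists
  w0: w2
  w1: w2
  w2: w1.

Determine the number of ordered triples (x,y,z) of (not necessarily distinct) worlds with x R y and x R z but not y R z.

Enumerating: (w0,w2,w2), (w1,w2,w2), (w2,w1,w1).

3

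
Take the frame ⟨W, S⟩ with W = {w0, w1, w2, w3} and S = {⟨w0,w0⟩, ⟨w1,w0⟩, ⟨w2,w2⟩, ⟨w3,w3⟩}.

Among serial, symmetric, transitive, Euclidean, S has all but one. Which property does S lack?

symmetric

Serial: yes — every world has a successor (e.g. w0 S w0).
Symmetric: no — w1 S w0 but not w0 S w1.
Transitive: yes — every two-step S-path is closed by a direct edge.
Euclidean: yes — any two successors of a common world are S-related.
Only symmetric fails.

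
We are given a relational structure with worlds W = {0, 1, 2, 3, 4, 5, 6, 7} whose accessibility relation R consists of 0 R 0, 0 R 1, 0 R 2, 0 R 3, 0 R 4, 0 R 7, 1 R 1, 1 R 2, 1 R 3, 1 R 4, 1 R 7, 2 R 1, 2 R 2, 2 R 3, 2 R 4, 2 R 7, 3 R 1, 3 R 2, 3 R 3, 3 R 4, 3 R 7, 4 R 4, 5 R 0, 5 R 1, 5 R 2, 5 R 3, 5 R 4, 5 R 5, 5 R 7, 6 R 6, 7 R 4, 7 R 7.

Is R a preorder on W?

Reflexive: yes — every world is R-related to itself.
Transitive: yes — every two-step R-path is closed by a direct edge.
So R is a preorder.

Yes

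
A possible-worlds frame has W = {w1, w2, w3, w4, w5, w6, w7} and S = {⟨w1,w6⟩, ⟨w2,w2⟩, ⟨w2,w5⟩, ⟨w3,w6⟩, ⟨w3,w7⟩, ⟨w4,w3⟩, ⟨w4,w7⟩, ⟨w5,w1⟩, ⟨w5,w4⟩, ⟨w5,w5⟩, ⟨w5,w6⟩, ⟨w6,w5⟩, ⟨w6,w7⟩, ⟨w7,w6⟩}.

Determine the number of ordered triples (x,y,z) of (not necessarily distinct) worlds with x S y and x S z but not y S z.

21

Enumerating: (w1,w6,w6), (w2,w5,w2), (w3,w6,w6), (w3,w7,w7), (w4,w3,w3), (w4,w7,w3), (w4,w7,w7), (w5,w1,w1), (w5,w1,w4), (w5,w1,w5), (w5,w4,w1), (w5,w4,w4), … and 9 more.
Total: 21.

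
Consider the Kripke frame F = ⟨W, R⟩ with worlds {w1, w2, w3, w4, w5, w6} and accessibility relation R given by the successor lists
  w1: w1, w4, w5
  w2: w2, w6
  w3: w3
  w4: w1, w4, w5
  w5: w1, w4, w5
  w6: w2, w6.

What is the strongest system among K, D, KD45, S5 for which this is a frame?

Serial (axiom D): yes — every world has a successor (e.g. w1 R w1).
Euclidean (axiom 5): yes — any two successors of a common world are R-related.
Transitive (axiom 4): yes — every two-step R-path is closed by a direct edge.
Reflexive (axiom T): yes — every world is R-related to itself.
So F validates K, D, KD45, S5. The strongest is S5.

S5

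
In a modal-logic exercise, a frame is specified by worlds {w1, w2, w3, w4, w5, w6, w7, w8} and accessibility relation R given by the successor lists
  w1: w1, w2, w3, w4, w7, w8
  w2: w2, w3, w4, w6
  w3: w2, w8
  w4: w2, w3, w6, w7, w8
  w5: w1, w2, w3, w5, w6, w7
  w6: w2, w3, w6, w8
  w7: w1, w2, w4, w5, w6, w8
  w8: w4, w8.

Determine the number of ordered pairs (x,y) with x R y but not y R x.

Enumerating: (w1,w2), (w1,w3), (w1,w4), (w1,w8), (w3,w8), (w4,w3), (w4,w6), (w5,w1), (w5,w2), (w5,w3), (w5,w6), (w6,w3), (w6,w8), (w7,w2), (w7,w6), (w7,w8).

16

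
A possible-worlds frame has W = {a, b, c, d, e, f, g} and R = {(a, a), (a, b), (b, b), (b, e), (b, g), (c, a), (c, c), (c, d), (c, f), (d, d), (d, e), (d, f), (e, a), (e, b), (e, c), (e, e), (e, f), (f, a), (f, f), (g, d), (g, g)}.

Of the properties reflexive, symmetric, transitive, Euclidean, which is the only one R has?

reflexive

Reflexive: yes — every world is R-related to itself.
Symmetric: no — a R b but not b R a.
Transitive: no — a R b and b R e, but not a R e.
Euclidean: no — b R e and b R g, but not e R g.
Only reflexive holds.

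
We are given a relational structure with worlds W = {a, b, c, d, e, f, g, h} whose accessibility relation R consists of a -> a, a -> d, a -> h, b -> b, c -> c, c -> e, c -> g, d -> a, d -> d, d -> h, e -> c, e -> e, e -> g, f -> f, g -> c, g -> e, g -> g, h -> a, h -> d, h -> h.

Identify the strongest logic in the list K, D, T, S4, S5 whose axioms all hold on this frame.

S5

Serial (axiom D): yes — every world has a successor (e.g. a R a).
Reflexive (axiom T): yes — every world is R-related to itself.
Transitive (axiom 4): yes — every two-step R-path is closed by a direct edge.
Euclidean (axiom 5): yes — any two successors of a common world are R-related.
So F validates K, D, T, S4, S5. The strongest is S5.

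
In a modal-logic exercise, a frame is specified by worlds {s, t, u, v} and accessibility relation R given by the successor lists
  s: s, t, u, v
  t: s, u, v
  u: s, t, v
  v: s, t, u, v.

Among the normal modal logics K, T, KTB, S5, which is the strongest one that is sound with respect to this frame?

K

Reflexive (axiom T): no — t is not related to itself.
Symmetric (axiom B): yes — every pair in R has its reverse in R.
Euclidean (axiom 5): no — s R t and s R t, but not t R t.
So F validates K; T would additionally require R to be reflexive. The strongest is K.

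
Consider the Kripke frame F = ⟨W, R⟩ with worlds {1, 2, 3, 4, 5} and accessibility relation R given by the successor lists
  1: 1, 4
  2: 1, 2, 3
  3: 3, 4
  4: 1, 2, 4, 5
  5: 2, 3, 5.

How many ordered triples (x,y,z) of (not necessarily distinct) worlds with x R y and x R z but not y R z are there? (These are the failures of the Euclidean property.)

Enumerating: (2,1,2), (2,1,3), (2,3,1), (2,3,2), (3,4,3), (4,1,2), (4,1,5), (4,2,4), (4,2,5), (4,5,1), (4,5,4), (5,2,5), (5,3,2), (5,3,5).

14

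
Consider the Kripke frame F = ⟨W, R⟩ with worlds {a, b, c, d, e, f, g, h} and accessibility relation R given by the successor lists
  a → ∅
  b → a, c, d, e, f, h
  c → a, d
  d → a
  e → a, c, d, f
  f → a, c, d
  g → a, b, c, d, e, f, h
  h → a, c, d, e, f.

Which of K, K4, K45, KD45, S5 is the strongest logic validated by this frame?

Transitive (axiom 4): yes — every two-step R-path is closed by a direct edge.
Euclidean (axiom 5): no — b R a and b R c, but not a R c.
Serial (axiom D): no — a has no R-successor.
Reflexive (axiom T): no — a is not related to itself.
So F validates K, K4; K45 would additionally require R to be Euclidean. The strongest is K4.

K4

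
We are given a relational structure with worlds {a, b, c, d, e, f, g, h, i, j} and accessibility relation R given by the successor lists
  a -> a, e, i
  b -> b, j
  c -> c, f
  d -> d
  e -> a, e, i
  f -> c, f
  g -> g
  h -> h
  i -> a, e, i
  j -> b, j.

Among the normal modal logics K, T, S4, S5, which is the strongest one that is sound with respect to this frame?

S5

Reflexive (axiom T): yes — every world is R-related to itself.
Transitive (axiom 4): yes — every two-step R-path is closed by a direct edge.
Euclidean (axiom 5): yes — any two successors of a common world are R-related.
So F validates K, T, S4, S5. The strongest is S5.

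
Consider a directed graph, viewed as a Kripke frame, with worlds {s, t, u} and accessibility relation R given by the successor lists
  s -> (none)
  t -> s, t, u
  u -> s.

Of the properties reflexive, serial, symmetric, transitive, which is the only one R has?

Reflexive: no — s is not related to itself.
Serial: no — s has no R-successor.
Symmetric: no — t R s but not s R t.
Transitive: yes — every two-step R-path is closed by a direct edge.
Only transitive holds.

transitive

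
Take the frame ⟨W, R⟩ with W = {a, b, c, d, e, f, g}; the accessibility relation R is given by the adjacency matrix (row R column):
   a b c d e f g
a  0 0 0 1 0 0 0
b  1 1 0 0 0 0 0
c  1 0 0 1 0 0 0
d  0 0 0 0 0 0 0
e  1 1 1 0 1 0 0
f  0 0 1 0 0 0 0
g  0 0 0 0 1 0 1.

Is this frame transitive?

Transitive: no — b R a and a R d, but not b R d.

No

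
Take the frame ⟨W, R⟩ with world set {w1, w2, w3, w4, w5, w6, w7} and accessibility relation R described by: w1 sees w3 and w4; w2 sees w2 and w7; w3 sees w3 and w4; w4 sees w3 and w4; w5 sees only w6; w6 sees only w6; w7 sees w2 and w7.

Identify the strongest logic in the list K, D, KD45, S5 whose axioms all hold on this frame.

Serial (axiom D): yes — every world has a successor (e.g. w1 R w3).
Euclidean (axiom 5): yes — any two successors of a common world are R-related.
Transitive (axiom 4): yes — every two-step R-path is closed by a direct edge.
Reflexive (axiom T): no — w1 is not related to itself.
So F validates K, D, KD45; S5 would additionally require R to be reflexive. The strongest is KD45.

KD45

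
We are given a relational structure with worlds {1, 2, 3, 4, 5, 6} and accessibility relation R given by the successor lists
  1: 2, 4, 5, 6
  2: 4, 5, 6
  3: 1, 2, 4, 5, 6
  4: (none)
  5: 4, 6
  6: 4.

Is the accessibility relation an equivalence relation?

No

Reflexive: no — 1 is not related to itself.
Symmetric: no — 1 R 2 but not 2 R 1.
Transitive: yes — every two-step R-path is closed by a direct edge.
So R is not an equivalence relation.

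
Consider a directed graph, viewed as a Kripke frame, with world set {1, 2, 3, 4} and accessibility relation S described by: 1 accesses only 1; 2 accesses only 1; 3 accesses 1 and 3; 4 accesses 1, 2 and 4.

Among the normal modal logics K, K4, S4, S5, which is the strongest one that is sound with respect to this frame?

Transitive (axiom 4): yes — every two-step S-path is closed by a direct edge.
Reflexive (axiom T): no — 2 is not related to itself.
Euclidean (axiom 5): no — 4 S 1 and 4 S 2, but not 1 S 2.
So F validates K, K4; S4 would additionally require S to be reflexive. The strongest is K4.

K4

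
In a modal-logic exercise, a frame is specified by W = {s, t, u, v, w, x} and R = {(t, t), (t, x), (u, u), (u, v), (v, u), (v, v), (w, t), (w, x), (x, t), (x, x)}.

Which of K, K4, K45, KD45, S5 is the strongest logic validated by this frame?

Transitive (axiom 4): yes — every two-step R-path is closed by a direct edge.
Euclidean (axiom 5): yes — any two successors of a common world are R-related.
Serial (axiom D): no — s has no R-successor.
Reflexive (axiom T): no — s is not related to itself.
So F validates K, K4, K45; KD45 would additionally require R to be serial. The strongest is K45.

K45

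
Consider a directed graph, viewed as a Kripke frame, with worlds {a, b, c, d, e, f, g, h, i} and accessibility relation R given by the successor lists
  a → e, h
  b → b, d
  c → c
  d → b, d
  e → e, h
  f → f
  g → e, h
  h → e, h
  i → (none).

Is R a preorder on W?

No

Reflexive: no — a is not related to itself.
Transitive: yes — every two-step R-path is closed by a direct edge.
So R is not a preorder.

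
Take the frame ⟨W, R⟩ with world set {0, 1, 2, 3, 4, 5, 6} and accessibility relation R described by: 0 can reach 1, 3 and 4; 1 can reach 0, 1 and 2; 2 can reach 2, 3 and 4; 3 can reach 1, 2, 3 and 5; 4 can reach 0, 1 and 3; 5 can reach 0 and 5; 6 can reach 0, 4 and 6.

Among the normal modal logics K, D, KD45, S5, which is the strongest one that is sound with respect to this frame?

D

Serial (axiom D): yes — every world has a successor (e.g. 0 R 1).
Euclidean (axiom 5): no — 0 R 1 and 0 R 3, but not 1 R 3.
Transitive (axiom 4): no — 0 R 1 and 1 R 2, but not 0 R 2.
Reflexive (axiom T): no — 0 is not related to itself.
So F validates K, D; KD45 would additionally require R to be Euclidean and transitive. The strongest is D.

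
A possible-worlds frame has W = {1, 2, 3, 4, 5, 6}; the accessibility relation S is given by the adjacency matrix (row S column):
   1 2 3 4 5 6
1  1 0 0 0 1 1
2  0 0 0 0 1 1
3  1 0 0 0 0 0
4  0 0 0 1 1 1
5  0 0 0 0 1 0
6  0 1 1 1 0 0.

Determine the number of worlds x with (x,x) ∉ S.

3

Enumerating: 2, 3, 6.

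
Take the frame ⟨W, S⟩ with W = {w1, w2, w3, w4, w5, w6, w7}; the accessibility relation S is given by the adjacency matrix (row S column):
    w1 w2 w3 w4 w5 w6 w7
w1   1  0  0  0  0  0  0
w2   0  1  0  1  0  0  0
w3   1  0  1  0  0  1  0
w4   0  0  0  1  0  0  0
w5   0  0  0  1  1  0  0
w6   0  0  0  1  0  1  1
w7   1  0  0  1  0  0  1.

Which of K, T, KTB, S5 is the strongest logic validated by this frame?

Reflexive (axiom T): yes — every world is S-related to itself.
Symmetric (axiom B): no — w2 S w4 but not w4 S w2.
Euclidean (axiom 5): no — w3 S w1 and w3 S w6, but not w1 S w6.
So F validates K, T; KTB would additionally require S to be symmetric. The strongest is T.

T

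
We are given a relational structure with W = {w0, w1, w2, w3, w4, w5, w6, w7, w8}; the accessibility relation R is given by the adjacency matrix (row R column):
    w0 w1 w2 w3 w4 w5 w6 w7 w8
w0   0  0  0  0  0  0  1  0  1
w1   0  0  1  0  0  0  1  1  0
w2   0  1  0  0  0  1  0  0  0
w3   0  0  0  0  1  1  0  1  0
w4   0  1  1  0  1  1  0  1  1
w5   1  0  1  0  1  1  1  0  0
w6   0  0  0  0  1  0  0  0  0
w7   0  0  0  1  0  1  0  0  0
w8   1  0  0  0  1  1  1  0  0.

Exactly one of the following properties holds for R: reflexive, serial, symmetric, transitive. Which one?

Reflexive: no — w0 is not related to itself.
Serial: yes — every world has a successor (e.g. w0 R w6).
Symmetric: no — w0 R w6 but not w6 R w0.
Transitive: no — w0 R w6 and w6 R w4, but not w0 R w4.
Only serial holds.

serial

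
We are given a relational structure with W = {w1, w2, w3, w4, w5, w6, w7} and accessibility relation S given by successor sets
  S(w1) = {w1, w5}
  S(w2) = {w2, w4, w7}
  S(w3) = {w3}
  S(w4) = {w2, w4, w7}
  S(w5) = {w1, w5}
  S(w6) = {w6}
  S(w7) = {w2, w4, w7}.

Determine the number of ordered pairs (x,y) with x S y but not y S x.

S is symmetric; there are no such tuples.

0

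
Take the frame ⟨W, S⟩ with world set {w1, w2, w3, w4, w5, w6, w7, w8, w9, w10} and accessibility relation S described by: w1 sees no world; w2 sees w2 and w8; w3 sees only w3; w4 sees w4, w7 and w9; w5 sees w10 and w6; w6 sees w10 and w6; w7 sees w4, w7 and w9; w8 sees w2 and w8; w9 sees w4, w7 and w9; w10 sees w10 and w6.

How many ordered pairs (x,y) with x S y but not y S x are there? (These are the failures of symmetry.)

2

Enumerating: (w5,w10), (w5,w6).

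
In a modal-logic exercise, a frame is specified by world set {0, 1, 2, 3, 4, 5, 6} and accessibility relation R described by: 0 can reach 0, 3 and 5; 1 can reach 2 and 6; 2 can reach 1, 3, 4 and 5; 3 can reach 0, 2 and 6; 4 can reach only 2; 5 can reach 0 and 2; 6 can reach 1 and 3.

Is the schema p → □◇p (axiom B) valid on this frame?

Yes

Axiom B corresponds to the accessibility relation being symmetric.
Symmetric: yes — every pair in R has its reverse in R.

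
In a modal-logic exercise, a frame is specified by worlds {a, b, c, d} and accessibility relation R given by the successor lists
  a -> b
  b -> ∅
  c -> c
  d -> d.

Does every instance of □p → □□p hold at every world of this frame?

The schema 4 characterises exactly the transitive frames.
Transitive: yes — every two-step R-path is closed by a direct edge.

Yes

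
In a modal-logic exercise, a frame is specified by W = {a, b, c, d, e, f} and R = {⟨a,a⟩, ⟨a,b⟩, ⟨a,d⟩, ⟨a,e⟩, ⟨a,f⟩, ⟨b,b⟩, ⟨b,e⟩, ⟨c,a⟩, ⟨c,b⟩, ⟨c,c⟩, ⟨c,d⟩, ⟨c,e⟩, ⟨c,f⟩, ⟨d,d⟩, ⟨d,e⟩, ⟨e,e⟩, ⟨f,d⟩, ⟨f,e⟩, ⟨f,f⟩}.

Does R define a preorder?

Yes

Reflexive: yes — every world is R-related to itself.
Transitive: yes — every two-step R-path is closed by a direct edge.
So R is a preorder.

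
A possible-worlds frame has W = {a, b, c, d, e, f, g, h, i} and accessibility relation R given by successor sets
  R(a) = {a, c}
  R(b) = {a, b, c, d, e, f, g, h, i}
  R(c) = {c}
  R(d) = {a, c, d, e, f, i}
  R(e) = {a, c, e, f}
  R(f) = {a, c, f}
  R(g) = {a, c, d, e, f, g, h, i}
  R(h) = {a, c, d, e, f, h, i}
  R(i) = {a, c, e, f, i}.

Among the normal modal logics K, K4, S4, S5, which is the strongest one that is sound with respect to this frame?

Transitive (axiom 4): yes — every two-step R-path is closed by a direct edge.
Reflexive (axiom T): yes — every world is R-related to itself.
Euclidean (axiom 5): no — b R a and b R d, but not a R d.
So F validates K, K4, S4; S5 would additionally require R to be Euclidean. The strongest is S4.

S4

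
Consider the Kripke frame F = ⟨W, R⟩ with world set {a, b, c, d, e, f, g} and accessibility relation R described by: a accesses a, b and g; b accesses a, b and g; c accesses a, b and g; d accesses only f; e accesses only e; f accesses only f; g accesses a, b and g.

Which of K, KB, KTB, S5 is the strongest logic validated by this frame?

K

Symmetric (axiom B): no — c R a but not a R c.
Reflexive (axiom T): no — c is not related to itself.
Euclidean (axiom 5): yes — any two successors of a common world are R-related.
So F validates K; KB would additionally require R to be symmetric. The strongest is K.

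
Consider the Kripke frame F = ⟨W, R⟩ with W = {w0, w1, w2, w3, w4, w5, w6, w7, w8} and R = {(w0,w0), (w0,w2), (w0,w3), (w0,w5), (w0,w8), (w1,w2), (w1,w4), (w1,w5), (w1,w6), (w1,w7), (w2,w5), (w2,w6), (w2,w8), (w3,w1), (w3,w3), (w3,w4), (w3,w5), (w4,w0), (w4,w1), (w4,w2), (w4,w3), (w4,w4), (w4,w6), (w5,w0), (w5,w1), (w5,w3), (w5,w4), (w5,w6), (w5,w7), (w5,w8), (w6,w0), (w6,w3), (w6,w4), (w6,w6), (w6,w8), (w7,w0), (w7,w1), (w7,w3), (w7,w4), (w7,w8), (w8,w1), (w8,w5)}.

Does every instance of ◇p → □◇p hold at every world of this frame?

No

The schema 5 characterises exactly the Euclidean frames.
Euclidean: no — w0 R w2 and w0 R w3, but not w2 R w3.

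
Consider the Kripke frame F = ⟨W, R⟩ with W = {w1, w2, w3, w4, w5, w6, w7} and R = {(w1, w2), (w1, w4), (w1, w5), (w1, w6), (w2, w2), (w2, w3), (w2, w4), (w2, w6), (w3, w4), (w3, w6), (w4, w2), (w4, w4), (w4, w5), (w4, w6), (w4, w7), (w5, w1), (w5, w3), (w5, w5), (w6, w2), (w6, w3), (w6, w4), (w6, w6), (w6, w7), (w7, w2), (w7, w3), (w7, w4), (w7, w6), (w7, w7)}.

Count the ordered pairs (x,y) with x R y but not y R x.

9

Enumerating: (w1,w2), (w1,w4), (w1,w6), (w2,w3), (w3,w4), (w4,w5), (w5,w3), (w7,w2), (w7,w3).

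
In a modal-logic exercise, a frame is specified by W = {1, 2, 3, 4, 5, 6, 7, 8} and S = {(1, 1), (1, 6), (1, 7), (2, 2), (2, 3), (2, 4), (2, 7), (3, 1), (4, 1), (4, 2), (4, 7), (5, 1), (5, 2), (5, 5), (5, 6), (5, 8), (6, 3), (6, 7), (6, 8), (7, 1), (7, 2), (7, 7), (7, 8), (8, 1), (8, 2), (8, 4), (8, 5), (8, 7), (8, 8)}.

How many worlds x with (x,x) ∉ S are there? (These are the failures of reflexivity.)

3

Enumerating: 3, 4, 6.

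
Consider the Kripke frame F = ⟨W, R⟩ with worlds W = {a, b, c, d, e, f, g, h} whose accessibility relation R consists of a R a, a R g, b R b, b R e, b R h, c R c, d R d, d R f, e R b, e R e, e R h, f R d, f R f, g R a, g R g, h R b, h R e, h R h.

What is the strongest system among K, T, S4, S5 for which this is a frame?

S5

Reflexive (axiom T): yes — every world is R-related to itself.
Transitive (axiom 4): yes — every two-step R-path is closed by a direct edge.
Euclidean (axiom 5): yes — any two successors of a common world are R-related.
So F validates K, T, S4, S5. The strongest is S5.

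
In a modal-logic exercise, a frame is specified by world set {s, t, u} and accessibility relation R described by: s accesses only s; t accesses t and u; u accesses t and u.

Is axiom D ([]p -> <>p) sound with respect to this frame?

Axiom D corresponds to the accessibility relation being serial.
Serial: yes — every world has a successor (e.g. s R s).

Yes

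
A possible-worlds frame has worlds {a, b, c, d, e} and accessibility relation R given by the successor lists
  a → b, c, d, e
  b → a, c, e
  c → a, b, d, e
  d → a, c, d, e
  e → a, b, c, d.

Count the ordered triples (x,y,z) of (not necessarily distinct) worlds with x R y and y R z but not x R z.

Enumerating: (a,b,a), (a,c,a), (a,d,a), (a,e,a), (b,a,b), (b,a,d), (b,c,b), (b,c,d), (b,e,b), (b,e,d), (c,a,c), (c,b,c), … and 9 more.
Total: 21.

21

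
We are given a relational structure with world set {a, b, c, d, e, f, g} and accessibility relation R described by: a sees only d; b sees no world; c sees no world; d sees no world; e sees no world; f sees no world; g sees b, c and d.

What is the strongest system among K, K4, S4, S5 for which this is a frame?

Transitive (axiom 4): yes — every two-step R-path is closed by a direct edge.
Reflexive (axiom T): no — a is not related to itself.
Euclidean (axiom 5): no — g R b and g R c, but not b R c.
So F validates K, K4; S4 would additionally require R to be reflexive. The strongest is K4.

K4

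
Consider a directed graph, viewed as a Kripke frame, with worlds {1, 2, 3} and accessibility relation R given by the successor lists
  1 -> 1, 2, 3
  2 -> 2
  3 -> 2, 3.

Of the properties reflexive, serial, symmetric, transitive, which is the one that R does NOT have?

symmetric

Reflexive: yes — every world is R-related to itself.
Serial: yes — every world has a successor (e.g. 1 R 1).
Symmetric: no — 1 R 2 but not 2 R 1.
Transitive: yes — every two-step R-path is closed by a direct edge.
Only symmetric fails.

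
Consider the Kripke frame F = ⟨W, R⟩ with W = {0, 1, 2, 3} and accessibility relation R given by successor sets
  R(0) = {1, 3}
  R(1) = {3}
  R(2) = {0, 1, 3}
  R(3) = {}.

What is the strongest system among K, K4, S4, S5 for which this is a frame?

K4

Transitive (axiom 4): yes — every two-step R-path is closed by a direct edge.
Reflexive (axiom T): no — 0 is not related to itself.
Euclidean (axiom 5): no — 0 R 3 and 0 R 1, but not 3 R 1.
So F validates K, K4; S4 would additionally require R to be reflexive. The strongest is K4.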